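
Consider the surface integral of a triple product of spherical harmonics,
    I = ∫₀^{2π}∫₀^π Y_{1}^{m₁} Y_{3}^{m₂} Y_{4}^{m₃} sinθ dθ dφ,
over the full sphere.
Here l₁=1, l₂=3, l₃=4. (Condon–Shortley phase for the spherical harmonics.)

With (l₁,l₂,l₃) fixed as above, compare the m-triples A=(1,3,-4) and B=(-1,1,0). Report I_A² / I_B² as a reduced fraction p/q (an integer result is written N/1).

14/3

l's match ⇒ only the (l;m) 3-j factors differ between A and B.
A: triangle coeff Δ(1,3,4) = 1/252; Σ_t [0,0]: t=0:+1/1440 = 1/1440; (3j)²=1/9 [(1 3 4; 1 3 -4)], sign=+1
B: triangle coeff Δ(1,3,4) = 1/252; Σ_t [0,0]: t=0:+1/96 = 1/96; (3j)²=1/42 [(1 3 4; -1 1 0)], sign=+1
I_A²/I_B² = (1/9)/(1/42) = 14/3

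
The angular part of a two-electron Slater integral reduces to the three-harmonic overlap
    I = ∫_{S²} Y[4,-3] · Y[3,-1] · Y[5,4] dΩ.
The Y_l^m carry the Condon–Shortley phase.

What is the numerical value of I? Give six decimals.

Rules hold: Σm=0, L=12 even, 1≤5≤7.
N = 9·7·11 = 693
Δ = 2!·6!·4!/13! = 1/180180
Racah Σ t=0..2: t=0:+1/576 t=1:−1/144 t=2:+1/576 = -1/288
⇒ 3j(4 3 5; 0 0 0)² = 20/1001, sgn +1
Racah Σ t=1..2: t=1:−1/4320 t=2:+1/5760 = -1/17280
⇒ 3j(4 3 5; -3 -1 4)² = 7/4290, sgn +1
4πI² = N·(3j₀)²·(3jₘ)² = 42/1859
I = +1·√(0.0225928/4π) = 0.04240138

0.042401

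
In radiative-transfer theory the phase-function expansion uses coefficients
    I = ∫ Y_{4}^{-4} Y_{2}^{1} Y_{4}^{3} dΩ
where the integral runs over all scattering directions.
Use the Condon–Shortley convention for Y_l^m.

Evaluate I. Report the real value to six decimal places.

0.198645

Rules hold: Σm=0, L=10 even, 2≤4≤6.
N = 9·5·9 = 405
Δ = 2!·6!·2!/11! = 1/13860
Racah Σ t=0..2: t=0:+1/192 t=1:−1/36 t=2:+1/192 = -5/288
⇒ 3j(4 2 4; 0 0 0)² = 20/693, sgn -1
Racah Σ t=2..2: t=2:+1/1440 = 1/1440
⇒ 3j(4 2 4; -4 1 3)² = 7/165, sgn -1
4πI² = N·(3j₀)²·(3jₘ)² = 60/121
I = +1·√(0.495868/4π) = 0.19864517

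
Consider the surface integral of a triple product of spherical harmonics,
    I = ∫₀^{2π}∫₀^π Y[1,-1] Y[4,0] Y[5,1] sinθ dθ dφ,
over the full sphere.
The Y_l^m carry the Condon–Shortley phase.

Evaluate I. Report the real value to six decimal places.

-0.190188

m-sum 0 ✓  L=10 even ✓  3≤5≤5 ✓
Π(2lᵢ+1) = 3×9×11 = 297
triangle coeff Δ(1,4,5) = 1/495
Σ_t [0,0]: t=0:+1/576 = 1/576
(3j)²=5/99 [(1 4 5; 0 0 0)], sign=-1
Σ_t [0,0]: t=0:+1/1152 = 1/1152
(3j)²=1/33 [(1 4 5; -1 0 1)], sign=+1
⇒ 4πI² = 5/11
I = (-1)√(5/11/(4π)) = -0.19018827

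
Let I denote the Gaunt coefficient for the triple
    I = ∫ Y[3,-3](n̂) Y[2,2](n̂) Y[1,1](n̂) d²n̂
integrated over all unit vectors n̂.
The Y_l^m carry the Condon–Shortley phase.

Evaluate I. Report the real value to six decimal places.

-0.319865

Rules hold: Σm=0, L=6 even, 1≤1≤5.
N = 7·5·3 = 105
Δ = 4!·2!·0!/7! = 1/105
Racah Σ t=2..2: t=2:+1/4 = 1/4
⇒ 3j(3 2 1; 0 0 0)² = 3/35, sgn -1
Racah Σ t=4..4: t=4:+1/48 = 1/48
⇒ 3j(3 2 1; -3 2 1)² = 1/7, sgn +1
4πI² = N·(3j₀)²·(3jₘ)² = 9/7
I = -1·√(1.28571/4π) = -0.31986543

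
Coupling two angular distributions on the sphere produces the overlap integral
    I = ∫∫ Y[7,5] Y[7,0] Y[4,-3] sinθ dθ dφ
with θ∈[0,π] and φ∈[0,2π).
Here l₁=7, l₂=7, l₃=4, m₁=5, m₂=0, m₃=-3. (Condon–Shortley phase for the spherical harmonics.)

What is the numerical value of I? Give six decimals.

Σmᵢ = 2 ≠ 0, so the φ-integral vanishes; I = 0

0.000000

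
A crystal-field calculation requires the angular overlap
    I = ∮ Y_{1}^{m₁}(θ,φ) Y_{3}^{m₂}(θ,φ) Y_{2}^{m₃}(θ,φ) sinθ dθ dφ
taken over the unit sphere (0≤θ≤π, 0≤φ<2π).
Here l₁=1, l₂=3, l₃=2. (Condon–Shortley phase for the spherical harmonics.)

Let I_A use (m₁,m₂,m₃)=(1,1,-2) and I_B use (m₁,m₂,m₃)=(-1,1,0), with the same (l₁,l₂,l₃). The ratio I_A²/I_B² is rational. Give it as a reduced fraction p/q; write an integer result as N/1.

l's match ⇒ only the (l;m) 3-j factors differ between A and B.
A: triangle coeff Δ(1,3,2) = 1/105; Σ_t [0,0]: t=0:+1/48 = 1/48; (3j)²=1/105 [(1 3 2; 1 1 -2)], sign=+1
B: triangle coeff Δ(1,3,2) = 1/105; Σ_t [2,2]: t=2:+1/8 = 1/8; (3j)²=2/35 [(1 3 2; -1 1 0)], sign=+1
I_A²/I_B² = (1/105)/(2/35) = 1/6

1/6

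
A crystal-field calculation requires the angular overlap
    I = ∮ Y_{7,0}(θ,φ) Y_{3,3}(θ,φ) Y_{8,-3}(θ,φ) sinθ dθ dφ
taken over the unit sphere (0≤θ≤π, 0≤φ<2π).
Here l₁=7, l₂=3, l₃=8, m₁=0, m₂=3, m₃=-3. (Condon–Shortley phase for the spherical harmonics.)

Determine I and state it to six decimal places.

0.183025

m-sum 0 ✓  L=18 even ✓  4≤8≤10 ✓
Π(2lᵢ+1) = 15×7×17 = 1785
triangle coeff Δ(7,3,8) = 1/5290740
Σ_t [0,2]: t=0:+1/7257600 t=1:−1/2073600 t=2:+1/7257600 = -1/4838400
(3j)²=252/20995 [(7 3 8; 0 0 0)], sign=-1
Σ_t [2,2]: t=2:+1/29030400 = 1/29030400
(3j)²=165/8398 [(7 3 8; 0 3 -3)], sign=-1
⇒ 4πI² = 436590/1037153
I = (+1)√(436590/1037153/(4π)) = 0.18302506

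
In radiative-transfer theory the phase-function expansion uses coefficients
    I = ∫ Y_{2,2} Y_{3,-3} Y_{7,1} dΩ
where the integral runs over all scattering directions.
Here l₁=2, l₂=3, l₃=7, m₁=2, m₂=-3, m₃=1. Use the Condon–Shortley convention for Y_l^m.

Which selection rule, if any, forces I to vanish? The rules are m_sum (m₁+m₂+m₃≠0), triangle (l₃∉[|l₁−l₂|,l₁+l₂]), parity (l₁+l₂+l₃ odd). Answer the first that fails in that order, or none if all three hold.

m₁+m₂+m₃ = 2 − 3 + 1 = 0  ✓
triangle: |2−3|=1 ≤ l₃=7 ≤ 2+3=5  ✗
parity: l₁+l₂+l₃ = 12 is even

triangle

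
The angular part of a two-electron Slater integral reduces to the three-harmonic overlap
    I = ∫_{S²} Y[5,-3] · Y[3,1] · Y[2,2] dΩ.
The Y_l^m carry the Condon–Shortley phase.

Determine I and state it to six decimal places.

Checks pass: Σm=0; 10 even; l₃=2∈[2,8].
(2·5+1)(2·3+1)(2·2+1) = 385
Δ: 6! 4! 0! / 11! → 1/2310
sum: t=3:−1/144 = -1/144
3j²(5 3 2; 0 0 0) = Δ·Π!·Σ² = 10/231  (sign -1)
sum: t=4:+1/1152 = 1/1152
3j²(5 3 2; -3 1 2) = Δ·Π!·Σ² = 1/33  (sign +1)
combine: 4πI² = 385·10/231·1/33 = 50/99
take √, sign -1: I = -0.20047604

-0.200476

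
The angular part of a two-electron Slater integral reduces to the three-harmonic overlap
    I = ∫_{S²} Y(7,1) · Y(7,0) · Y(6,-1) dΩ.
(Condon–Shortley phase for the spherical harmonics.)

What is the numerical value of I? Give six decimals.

Checks pass: Σm=0; 20 even; l₃=6∈[0,14].
(2·7+1)(2·7+1)(2·6+1) = 2925
Δ: 8! 6! 6! / 21! → 1/2444321880
sum: t=1:−1/2612736000 t=2:+1/20736000 t=3:−1/1658880 t=4:+1/746496 t=5:−1/1658880 t=6:+1/20736000 t=7:−1/2612736000 = 1/4354560
3j²(7 7 6; 0 0 0) = Δ·Π!·Σ² = 1000/138567  (sign +1)
sum: t=1:−1/435456000 t=2:+1/8294400 t=3:−1/1244160 t=4:+1/995328 t=5:−1/4147200 t=6:+1/124416000 = 1/11612160
3j²(7 7 6; 1 0 -1) = Δ·Π!·Σ² = 125/92378  (sign -1)
combine: 4πI² = 2925·1000/138567·125/92378 = 4687500/164109517
take √, sign -1: I = -0.04767589

-0.047676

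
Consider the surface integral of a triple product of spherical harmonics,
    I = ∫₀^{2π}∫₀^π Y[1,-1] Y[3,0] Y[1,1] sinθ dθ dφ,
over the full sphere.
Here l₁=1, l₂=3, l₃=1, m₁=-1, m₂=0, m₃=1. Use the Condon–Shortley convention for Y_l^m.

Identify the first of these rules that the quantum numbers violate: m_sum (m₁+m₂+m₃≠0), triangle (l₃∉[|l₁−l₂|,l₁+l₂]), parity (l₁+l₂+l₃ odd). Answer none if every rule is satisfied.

triangle

Σmᵢ = 0  ✓
l₃∈[|l₁−l₂|,l₁+l₂]=[2,4], have l₃=1  ✗
Σlᵢ = 5 ⇒ odd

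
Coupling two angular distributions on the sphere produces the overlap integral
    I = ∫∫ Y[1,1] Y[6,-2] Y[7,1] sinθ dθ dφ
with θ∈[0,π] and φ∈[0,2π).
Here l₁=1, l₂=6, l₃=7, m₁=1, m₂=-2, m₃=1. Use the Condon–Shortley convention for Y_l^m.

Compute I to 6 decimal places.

Checks pass: Σm=0; 14 even; l₃=7∈[5,7].
(2·1+1)(2·6+1)(2·7+1) = 585
Δ: 0! 2! 12! / 15! → 1/1365
sum: t=0:+1/518400 = 1/518400
3j²(1 6 7; 0 0 0) = Δ·Π!·Σ² = 7/195  (sign -1)
sum: t=0:+1/1935360 = 1/1935360
3j²(1 6 7; 1 -2 1) = Δ·Π!·Σ² = 1/91  (sign +1)
combine: 4πI² = 585·7/195·1/91 = 3/13
take √, sign -1: I = -0.13551395

-0.135514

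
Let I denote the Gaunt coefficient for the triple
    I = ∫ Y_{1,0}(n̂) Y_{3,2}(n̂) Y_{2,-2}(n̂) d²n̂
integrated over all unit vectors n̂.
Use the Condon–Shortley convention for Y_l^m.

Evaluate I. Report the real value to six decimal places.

0.184674

m-sum 0 ✓  L=6 even ✓  2≤2≤4 ✓
Π(2lᵢ+1) = 3×7×5 = 105
triangle coeff Δ(1,3,2) = 1/105
Σ_t [1,1]: t=1:−1/4 = -1/4
(3j)²=3/35 [(1 3 2; 0 0 0)], sign=-1
Σ_t [1,1]: t=1:−1/24 = -1/24
(3j)²=1/21 [(1 3 2; 0 2 -2)], sign=-1
⇒ 4πI² = 3/7
I = (+1)√(3/7/(4π)) = 0.18467439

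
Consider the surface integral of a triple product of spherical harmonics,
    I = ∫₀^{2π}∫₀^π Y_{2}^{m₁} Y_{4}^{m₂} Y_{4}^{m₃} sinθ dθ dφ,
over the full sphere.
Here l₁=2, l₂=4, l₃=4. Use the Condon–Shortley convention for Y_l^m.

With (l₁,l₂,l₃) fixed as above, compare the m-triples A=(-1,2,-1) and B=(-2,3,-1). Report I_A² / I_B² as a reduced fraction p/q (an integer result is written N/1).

9/14

l's match ⇒ only the (l;m) 3-j factors differ between A and B.
A: triangle coeff Δ(2,4,4) = 1/13860; Σ_t [1,2]: t=1:−1/240 t=2:+1/96 = 1/160; (3j)²=27/1540 [(2 4 4; -1 2 -1)], sign=-1
B: triangle coeff Δ(2,4,4) = 1/13860; Σ_t [2,2]: t=2:+1/480 = 1/480; (3j)²=3/110 [(2 4 4; -2 3 -1)], sign=-1
I_A²/I_B² = (27/1540)/(3/110) = 9/14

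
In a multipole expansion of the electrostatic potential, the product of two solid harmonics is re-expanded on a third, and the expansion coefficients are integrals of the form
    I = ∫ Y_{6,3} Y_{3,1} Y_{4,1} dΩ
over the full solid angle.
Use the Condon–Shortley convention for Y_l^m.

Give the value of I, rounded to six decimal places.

3 + 1 + 1 = 5 ≠ 0: azimuthal integral kills it; I = 0

0.000000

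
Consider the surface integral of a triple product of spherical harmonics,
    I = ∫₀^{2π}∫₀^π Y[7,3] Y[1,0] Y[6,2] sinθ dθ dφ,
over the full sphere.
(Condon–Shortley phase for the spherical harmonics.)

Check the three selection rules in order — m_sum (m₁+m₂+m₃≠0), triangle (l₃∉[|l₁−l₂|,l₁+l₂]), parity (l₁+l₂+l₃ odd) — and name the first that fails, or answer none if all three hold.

m_sum

m₁+m₂+m₃ = 3 + 0 + 2 = 5  ✗
triangle: |7−1|=6 ≤ l₃=6 ≤ 7+1=8
parity: l₁+l₂+l₃ = 14 is even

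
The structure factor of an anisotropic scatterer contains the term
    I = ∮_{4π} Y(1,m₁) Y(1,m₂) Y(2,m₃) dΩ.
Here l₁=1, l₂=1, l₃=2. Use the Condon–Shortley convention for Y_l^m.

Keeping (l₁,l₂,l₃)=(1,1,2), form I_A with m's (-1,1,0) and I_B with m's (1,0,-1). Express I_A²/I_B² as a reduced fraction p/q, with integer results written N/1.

1/3

Same 1,1,2: normalisation and zero-m 3j drop out of the ratio.
A: Δ: 0! 2! 2! / 5! → 1/30; sum: t=0:+1/4 = 1/4; 3j²(1 1 2; -1 1 0) = Δ·Π!·Σ² = 1/30  (sign +1)
B: Δ: 0! 2! 2! / 5! → 1/30; sum: t=0:+1/2 = 1/2; 3j²(1 1 2; 1 0 -1) = Δ·Π!·Σ² = 1/10  (sign -1)
I_A²/I_B² = (1/30)/(1/10) = 1/3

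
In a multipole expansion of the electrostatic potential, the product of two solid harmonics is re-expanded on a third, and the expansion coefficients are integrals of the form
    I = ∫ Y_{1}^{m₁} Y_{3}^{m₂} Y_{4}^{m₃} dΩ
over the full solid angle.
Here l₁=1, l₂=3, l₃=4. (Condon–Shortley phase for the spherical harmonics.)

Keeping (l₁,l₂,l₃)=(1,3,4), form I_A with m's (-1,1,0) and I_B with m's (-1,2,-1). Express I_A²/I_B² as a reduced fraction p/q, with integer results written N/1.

2/1

Shared (l₁,l₂,l₃)=(1,3,4): N and (l;000)² cancel in I_A²/I_B².
A: Δ = 0!·2!·6!/9! = 1/252; Racah Σ t=0..0: t=0:+1/96 = 1/96; ⇒ 3j(1 3 4; -1 1 0)² = 1/42, sgn +1
B: Δ = 0!·2!·6!/9! = 1/252; Racah Σ t=0..0: t=0:+1/240 = 1/240; ⇒ 3j(1 3 4; -1 2 -1)² = 1/84, sgn -1
I_A²/I_B² = (1/42)/(1/84) = 2/1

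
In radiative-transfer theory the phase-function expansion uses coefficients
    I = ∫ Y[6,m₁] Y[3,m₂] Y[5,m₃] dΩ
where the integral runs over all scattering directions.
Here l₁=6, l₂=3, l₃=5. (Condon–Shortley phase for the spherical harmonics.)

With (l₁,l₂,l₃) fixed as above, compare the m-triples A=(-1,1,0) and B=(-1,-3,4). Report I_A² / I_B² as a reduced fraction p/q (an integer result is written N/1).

Same 6,3,5: normalisation and zero-m 3j drop out of the ratio.
A: Δ: 4! 8! 2! / 15! → 1/675675; sum: t=2:+1/5760 t=3:−1/3456 t=4:+1/34560 = -1/11520; 3j²(6 3 5; -1 1 0) = Δ·Π!·Σ² = 2/429  (sign +1)
B: Δ: 4! 8! 2! / 15! → 1/675675; sum: t=0:+1/241920 = 1/241920; 3j²(6 3 5; -1 -3 4) = Δ·Π!·Σ² = 4/1001  (sign -1)
I_A²/I_B² = (2/429)/(4/1001) = 7/6

7/6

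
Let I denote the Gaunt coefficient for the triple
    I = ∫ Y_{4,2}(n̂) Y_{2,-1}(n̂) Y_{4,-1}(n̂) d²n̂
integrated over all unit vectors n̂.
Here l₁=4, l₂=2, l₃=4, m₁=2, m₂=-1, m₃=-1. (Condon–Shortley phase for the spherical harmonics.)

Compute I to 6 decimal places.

Checks pass: Σm=0; 10 even; l₃=4∈[2,6].
(2·4+1)(2·2+1)(2·4+1) = 405
Δ: 2! 6! 2! / 11! → 1/13860
sum: t=0:+1/192 t=1:−1/36 t=2:+1/192 = -5/288
3j²(4 2 4; 0 0 0) = Δ·Π!·Σ² = 20/693  (sign -1)
sum: t=0:+1/96 t=1:−1/240 = 1/160
3j²(4 2 4; 2 -1 -1) = Δ·Π!·Σ² = 27/1540  (sign -1)
combine: 4πI² = 405·20/693·27/1540 = 1215/5929
take √, sign +1: I = 0.12770047

0.127700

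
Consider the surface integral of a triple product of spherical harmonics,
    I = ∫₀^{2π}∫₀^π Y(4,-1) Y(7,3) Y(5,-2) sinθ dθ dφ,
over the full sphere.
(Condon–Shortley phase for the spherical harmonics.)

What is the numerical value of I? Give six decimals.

Checks pass: Σm=0; 16 even; l₃=5∈[3,11].
(2·4+1)(2·7+1)(2·5+1) = 1485
Δ: 6! 2! 8! / 17! → 1/6126120
sum: t=2:+1/69120 t=3:−1/20736 t=4:+1/69120 = -1/51840
3j²(4 7 5; 0 0 0) = Δ·Π!·Σ² = 280/21879  (sign +1)
sum: t=3:−1/362880 t=4:+1/69120 t=5:−1/172800 = 43/7257600
3j²(4 7 5; -1 3 -2) = Δ·Π!·Σ² = 1849/170170  (sign -1)
combine: 4πI² = 1485·280/21879·1849/170170 = 110940/537251
take √, sign -1: I = -0.12818893

-0.128189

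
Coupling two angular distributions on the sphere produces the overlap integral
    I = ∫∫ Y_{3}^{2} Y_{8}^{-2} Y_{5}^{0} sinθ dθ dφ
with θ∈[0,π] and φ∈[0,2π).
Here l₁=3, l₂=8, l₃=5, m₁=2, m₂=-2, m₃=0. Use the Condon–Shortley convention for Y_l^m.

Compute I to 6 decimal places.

Checks pass: Σm=0; 16 even; l₃=5∈[5,11].
(2·3+1)(2·8+1)(2·5+1) = 1309
Δ: 6! 0! 10! / 17! → 1/136136
sum: t=3:−1/518400 = -1/518400
3j²(3 8 5; 0 0 0) = Δ·Π!·Σ² = 56/2431  (sign +1)
sum: t=1:−1/1728000 = -1/1728000
3j²(3 8 5; 2 -2 0) = Δ·Π!·Σ² = 27/2431  (sign +1)
combine: 4πI² = 1309·56/2431·27/2431 = 10584/31603
take √, sign +1: I = 0.16325099

0.163251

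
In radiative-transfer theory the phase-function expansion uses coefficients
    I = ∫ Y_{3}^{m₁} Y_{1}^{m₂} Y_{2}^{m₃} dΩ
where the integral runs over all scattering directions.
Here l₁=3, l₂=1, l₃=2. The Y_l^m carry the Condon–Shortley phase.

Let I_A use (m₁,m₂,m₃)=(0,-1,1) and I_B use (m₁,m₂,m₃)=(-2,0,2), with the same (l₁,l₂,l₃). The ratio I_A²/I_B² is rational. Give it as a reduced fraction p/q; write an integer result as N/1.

l's match ⇒ only the (l;m) 3-j factors differ between A and B.
A: triangle coeff Δ(3,1,2) = 1/105; Σ_t [0,0]: t=0:+1/12 = 1/12; (3j)²=1/35 [(3 1 2; 0 -1 1)], sign=-1
B: triangle coeff Δ(3,1,2) = 1/105; Σ_t [1,1]: t=1:−1/24 = -1/24; (3j)²=1/21 [(3 1 2; -2 0 2)], sign=-1
I_A²/I_B² = (1/35)/(1/21) = 3/5

3/5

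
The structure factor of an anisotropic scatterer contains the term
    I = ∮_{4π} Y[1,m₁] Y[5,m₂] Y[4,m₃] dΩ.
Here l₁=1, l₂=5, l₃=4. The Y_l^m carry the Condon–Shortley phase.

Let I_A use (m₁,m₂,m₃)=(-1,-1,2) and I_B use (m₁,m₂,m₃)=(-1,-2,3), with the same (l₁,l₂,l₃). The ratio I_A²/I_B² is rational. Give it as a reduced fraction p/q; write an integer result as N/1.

Same 1,5,4: normalisation and zero-m 3j drop out of the ratio.
A: Δ: 2! 0! 8! / 11! → 1/495; sum: t=2:+1/2880 = 1/2880; 3j²(1 5 4; -1 -1 2) = Δ·Π!·Σ² = 2/165  (sign +1)
B: Δ: 2! 0! 8! / 11! → 1/495; sum: t=2:+1/10080 = 1/10080; 3j²(1 5 4; -1 -2 3) = Δ·Π!·Σ² = 1/165  (sign -1)
I_A²/I_B² = (2/165)/(1/165) = 2/1

2/1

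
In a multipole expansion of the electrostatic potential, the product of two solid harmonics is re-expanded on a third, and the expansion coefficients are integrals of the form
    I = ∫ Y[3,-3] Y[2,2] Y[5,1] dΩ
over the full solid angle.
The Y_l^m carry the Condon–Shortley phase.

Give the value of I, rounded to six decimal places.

-0.023961

m-sum 0 ✓  L=10 even ✓  1≤5≤5 ✓
Π(2lᵢ+1) = 7×5×11 = 385
triangle coeff Δ(3,2,5) = 1/2310
Σ_t [0,0]: t=0:+1/144 = 1/144
(3j)²=10/231 [(3 2 5; 0 0 0)], sign=-1
Σ_t [0,0]: t=0:+1/17280 = 1/17280
(3j)²=1/2310 [(3 2 5; -3 2 1)], sign=+1
⇒ 4πI² = 5/693
I = (-1)√(5/693/(4π)) = -0.02396147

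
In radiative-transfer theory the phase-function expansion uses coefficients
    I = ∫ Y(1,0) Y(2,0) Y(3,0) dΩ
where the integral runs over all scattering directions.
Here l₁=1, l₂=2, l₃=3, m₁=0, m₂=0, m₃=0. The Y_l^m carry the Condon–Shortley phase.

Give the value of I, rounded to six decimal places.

0.247767

Checks pass: Σm=0; 6 even; l₃=3∈[1,3].
(2·1+1)(2·2+1)(2·3+1) = 105
Δ: 0! 2! 4! / 7! → 1/105
sum: t=0:+1/4 = 1/4
3j²(1 2 3; 0 0 0) = Δ·Π!·Σ² = 3/35  (sign -1)
(m-triple is (0,0,0) — same symbol as above.)
combine: 4πI² = 105·3/35·3/35 = 27/35
take √, sign +1: I = 0.24776670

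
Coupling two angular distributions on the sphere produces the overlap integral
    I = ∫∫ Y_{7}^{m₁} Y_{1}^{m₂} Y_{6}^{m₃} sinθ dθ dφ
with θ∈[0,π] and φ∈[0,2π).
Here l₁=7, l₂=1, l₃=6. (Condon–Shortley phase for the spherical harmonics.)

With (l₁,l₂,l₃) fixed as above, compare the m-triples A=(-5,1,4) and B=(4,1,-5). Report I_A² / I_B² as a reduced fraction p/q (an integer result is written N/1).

22/1

Shared (l₁,l₂,l₃)=(7,1,6): N and (l;000)² cancel in I_A²/I_B².
A: Δ = 2!·12!·0!/15! = 1/1365; Racah Σ t=2..2: t=2:+1/14515200 = 1/14515200; ⇒ 3j(7 1 6; -5 1 4)² = 22/455, sgn +1
B: Δ = 2!·12!·0!/15! = 1/1365; Racah Σ t=2..2: t=2:+1/79833600 = 1/79833600; ⇒ 3j(7 1 6; 4 1 -5)² = 1/455, sgn -1
I_A²/I_B² = (22/455)/(1/455) = 22/1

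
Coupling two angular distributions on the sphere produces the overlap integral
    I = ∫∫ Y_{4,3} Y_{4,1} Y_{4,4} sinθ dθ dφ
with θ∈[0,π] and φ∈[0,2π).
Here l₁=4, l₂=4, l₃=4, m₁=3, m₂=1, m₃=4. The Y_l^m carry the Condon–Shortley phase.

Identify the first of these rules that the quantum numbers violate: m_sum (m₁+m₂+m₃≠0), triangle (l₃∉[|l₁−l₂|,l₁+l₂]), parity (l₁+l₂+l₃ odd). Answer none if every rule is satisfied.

m_sum

azimuthal sum: 3 + 1 + 4 = 8  ✗
0 ≤ 4 ≤ 8 (triangle on l)
L = 4 + 4 + 4 = 12 (even)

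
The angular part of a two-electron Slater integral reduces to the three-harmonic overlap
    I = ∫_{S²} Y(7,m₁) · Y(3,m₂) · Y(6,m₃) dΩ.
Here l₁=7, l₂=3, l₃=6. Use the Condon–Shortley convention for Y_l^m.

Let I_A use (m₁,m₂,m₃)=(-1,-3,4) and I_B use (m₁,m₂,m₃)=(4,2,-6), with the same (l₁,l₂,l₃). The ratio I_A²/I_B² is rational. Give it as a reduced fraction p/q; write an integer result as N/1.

Same 7,3,6: normalisation and zero-m 3j drop out of the ratio.
A: Δ: 4! 10! 2! / 17! → 1/2042040; sum: t=0:+1/3870720 = 1/3870720; 3j²(7 3 6; -1 -3 4) = Δ·Π!·Σ² = 675/136136  (sign +1)
B: Δ: 4! 10! 2! / 17! → 1/2042040; sum: t=3:−1/43545600 = -1/43545600; 3j²(7 3 6; 4 2 -6) = Δ·Π!·Σ² = 11/3094  (sign -1)
I_A²/I_B² = (675/136136)/(11/3094) = 675/484

675/484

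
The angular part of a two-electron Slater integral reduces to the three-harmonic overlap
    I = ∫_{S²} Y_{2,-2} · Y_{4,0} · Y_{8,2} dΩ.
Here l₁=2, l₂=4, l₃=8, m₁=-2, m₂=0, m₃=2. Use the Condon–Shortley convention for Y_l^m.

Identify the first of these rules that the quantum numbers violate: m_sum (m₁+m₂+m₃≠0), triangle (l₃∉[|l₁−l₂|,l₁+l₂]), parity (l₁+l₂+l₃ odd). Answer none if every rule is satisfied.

m₁+m₂+m₃ = -2 + 0 + 2 = 0  ✓
triangle: |2−4|=2 ≤ l₃=8 ≤ 2+4=6  ✗
parity: l₁+l₂+l₃ = 14 is even

triangle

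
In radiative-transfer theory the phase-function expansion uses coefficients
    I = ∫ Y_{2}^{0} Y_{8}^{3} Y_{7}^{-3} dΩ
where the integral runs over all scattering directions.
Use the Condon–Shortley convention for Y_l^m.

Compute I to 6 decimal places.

0.000000

Σlᵢ=17 odd — θ-integrand is odd under cosθ→−cosθ; I=0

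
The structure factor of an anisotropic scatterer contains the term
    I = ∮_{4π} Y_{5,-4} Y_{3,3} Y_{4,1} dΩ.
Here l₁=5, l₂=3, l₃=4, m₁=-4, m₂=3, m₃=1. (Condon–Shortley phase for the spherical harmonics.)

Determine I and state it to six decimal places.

Rules hold: Σm=0, L=12 even, 2≤4≤8.
N = 11·7·9 = 693
Δ = 4!·6!·2!/13! = 1/180180
Racah Σ t=1..3: t=1:−1/576 t=2:+1/144 t=3:−1/576 = 1/288
⇒ 3j(5 3 4; 0 0 0)² = 20/1001, sgn +1
Racah Σ t=4..4: t=4:+1/5760 = 1/5760
⇒ 3j(5 3 4; -4 3 1)² = 9/286, sgn -1
4πI² = N·(3j₀)²·(3jₘ)² = 810/1859
I = -1·√(0.435718/4π) = -0.18620781

-0.186208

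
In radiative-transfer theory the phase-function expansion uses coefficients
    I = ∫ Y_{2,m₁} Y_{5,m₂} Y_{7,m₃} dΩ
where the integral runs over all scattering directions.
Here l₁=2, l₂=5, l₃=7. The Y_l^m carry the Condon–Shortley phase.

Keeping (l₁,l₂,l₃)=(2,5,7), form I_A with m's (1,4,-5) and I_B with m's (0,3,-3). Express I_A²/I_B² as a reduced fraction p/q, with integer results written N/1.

44/27

l's match ⇒ only the (l;m) 3-j factors differ between A and B.
A: triangle coeff Δ(2,5,7) = 1/15015; Σ_t [0,0]: t=0:+1/2177280 = 1/2177280; (3j)²=8/273 [(2 5 7; 1 4 -5)], sign=+1
B: triangle coeff Δ(2,5,7) = 1/15015; Σ_t [0,0]: t=0:+1/322560 = 1/322560; (3j)²=18/1001 [(2 5 7; 0 3 -3)], sign=+1
I_A²/I_B² = (8/273)/(18/1001) = 44/27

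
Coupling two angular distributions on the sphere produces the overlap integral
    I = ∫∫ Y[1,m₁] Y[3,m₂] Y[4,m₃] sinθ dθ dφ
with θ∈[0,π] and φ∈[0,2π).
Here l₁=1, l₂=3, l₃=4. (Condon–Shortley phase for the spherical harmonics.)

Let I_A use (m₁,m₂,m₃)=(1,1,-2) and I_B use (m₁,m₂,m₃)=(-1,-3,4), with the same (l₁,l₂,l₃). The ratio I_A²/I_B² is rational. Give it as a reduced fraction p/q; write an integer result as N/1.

Shared (l₁,l₂,l₃)=(1,3,4): N and (l;000)² cancel in I_A²/I_B².
A: Δ = 0!·2!·6!/9! = 1/252; Racah Σ t=0..0: t=0:+1/96 = 1/96; ⇒ 3j(1 3 4; 1 1 -2)² = 5/84, sgn +1
B: Δ = 0!·2!·6!/9! = 1/252; Racah Σ t=0..0: t=0:+1/1440 = 1/1440; ⇒ 3j(1 3 4; -1 -3 4)² = 1/9, sgn +1
I_A²/I_B² = (5/84)/(1/9) = 15/28

15/28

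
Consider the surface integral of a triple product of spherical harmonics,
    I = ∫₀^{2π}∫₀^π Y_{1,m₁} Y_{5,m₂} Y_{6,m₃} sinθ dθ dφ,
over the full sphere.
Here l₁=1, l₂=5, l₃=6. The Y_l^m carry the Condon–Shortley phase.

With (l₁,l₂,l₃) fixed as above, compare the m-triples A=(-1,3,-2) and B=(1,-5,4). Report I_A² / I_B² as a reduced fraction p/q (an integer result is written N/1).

6/1

l's match ⇒ only the (l;m) 3-j factors differ between A and B.
A: triangle coeff Δ(1,5,6) = 1/858; Σ_t [0,0]: t=0:+1/161280 = 1/161280; (3j)²=1/143 [(1 5 6; -1 3 -2)], sign=+1
B: triangle coeff Δ(1,5,6) = 1/858; Σ_t [0,0]: t=0:+1/7257600 = 1/7257600; (3j)²=1/858 [(1 5 6; 1 -5 4)], sign=+1
I_A²/I_B² = (1/143)/(1/858) = 6/1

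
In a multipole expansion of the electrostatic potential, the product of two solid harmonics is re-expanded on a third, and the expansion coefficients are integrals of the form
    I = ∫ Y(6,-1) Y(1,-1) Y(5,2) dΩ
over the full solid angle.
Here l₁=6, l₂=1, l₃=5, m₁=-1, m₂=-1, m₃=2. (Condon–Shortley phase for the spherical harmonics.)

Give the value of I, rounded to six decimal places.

Checks pass: Σm=0; 12 even; l₃=5∈[5,7].
(2·6+1)(2·1+1)(2·5+1) = 429
Δ: 2! 10! 0! / 13! → 1/858
sum: t=1:−1/14400 = -1/14400
3j²(6 1 5; 0 0 0) = Δ·Π!·Σ² = 6/143  (sign +1)
sum: t=0:+1/60480 = 1/60480
3j²(6 1 5; -1 -1 2) = Δ·Π!·Σ² = 5/429  (sign -1)
combine: 4πI² = 429·6/143·5/429 = 30/143
take √, sign -1: I = -0.12920749

-0.129207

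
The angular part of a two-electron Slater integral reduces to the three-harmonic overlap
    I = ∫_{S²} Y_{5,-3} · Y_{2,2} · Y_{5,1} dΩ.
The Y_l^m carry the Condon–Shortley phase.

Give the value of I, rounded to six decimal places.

0.171169

Rules hold: Σm=0, L=12 even, 3≤5≤7.
N = 11·5·11 = 605
Δ = 2!·8!·2!/13! = 1/38610
Racah Σ t=0..2: t=0:+1/2880 t=1:−1/576 t=2:+1/2880 = -1/960
⇒ 3j(5 2 5; 0 0 0)² = 10/429, sgn +1
Racah Σ t=2..2: t=2:+1/5760 = 1/5760
⇒ 3j(5 2 5; -3 2 1)² = 56/2145, sgn +1
4πI² = N·(3j₀)²·(3jₘ)² = 560/1521
I = +1·√(0.368179/4π) = 0.17116875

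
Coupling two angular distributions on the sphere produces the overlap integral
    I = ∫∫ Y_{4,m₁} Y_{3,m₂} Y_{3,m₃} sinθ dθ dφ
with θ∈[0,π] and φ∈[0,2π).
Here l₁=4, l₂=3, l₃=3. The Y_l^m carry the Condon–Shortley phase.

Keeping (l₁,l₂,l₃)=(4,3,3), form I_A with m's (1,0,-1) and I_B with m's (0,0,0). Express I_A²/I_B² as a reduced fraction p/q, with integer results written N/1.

5/12

l's match ⇒ only the (l;m) 3-j factors differ between A and B.
A: triangle coeff Δ(4,3,3) = 1/34650; Σ_t [1,3]: t=1:−1/48 t=2:+1/24 t=3:−1/288 = 5/288; (3j)²=5/462 [(4 3 3; 1 0 -1)], sign=+1
B: triangle coeff Δ(4,3,3) = 1/34650; Σ_t [1,3]: t=1:−1/72 t=2:+1/16 t=3:−1/72 = 5/144; (3j)²=2/77 [(4 3 3; 0 0 0)], sign=-1
I_A²/I_B² = (5/462)/(2/77) = 5/12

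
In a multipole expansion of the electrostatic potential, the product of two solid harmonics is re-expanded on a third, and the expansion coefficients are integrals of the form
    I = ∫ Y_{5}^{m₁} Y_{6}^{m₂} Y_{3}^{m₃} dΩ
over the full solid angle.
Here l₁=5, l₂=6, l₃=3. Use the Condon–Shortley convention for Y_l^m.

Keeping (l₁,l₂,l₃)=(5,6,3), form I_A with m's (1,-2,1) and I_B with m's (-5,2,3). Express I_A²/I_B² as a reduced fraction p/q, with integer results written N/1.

14/1

Same 5,6,3: normalisation and zero-m 3j drop out of the ratio.
A: Δ: 8! 2! 4! / 15! → 1/675675; sum: t=2:+1/11520 t=3:−1/4320 t=4:+1/27648 = -1/9216; 3j²(5 6 3; 1 -2 1) = Δ·Π!·Σ² = 2/143  (sign -1)
B: Δ: 8! 2! 4! / 15! → 1/675675; sum: t=8:+1/1935360 = 1/1935360; 3j²(5 6 3; -5 2 3) = Δ·Π!·Σ² = 1/1001  (sign +1)
I_A²/I_B² = (2/143)/(1/1001) = 14/1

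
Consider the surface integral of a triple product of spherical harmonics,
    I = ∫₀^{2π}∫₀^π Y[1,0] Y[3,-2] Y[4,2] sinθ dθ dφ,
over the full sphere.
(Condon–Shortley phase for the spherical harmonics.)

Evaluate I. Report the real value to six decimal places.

Checks pass: Σm=0; 8 even; l₃=4∈[2,4].
(2·1+1)(2·3+1)(2·4+1) = 189
Δ: 0! 2! 6! / 9! → 1/252
sum: t=0:+1/36 = 1/36
3j²(1 3 4; 0 0 0) = Δ·Π!·Σ² = 4/63  (sign +1)
sum: t=0:+1/120 = 1/120
3j²(1 3 4; 0 -2 2) = Δ·Π!·Σ² = 1/21  (sign +1)
combine: 4πI² = 189·4/63·1/21 = 4/7
take √, sign +1: I = 0.21324362

0.213244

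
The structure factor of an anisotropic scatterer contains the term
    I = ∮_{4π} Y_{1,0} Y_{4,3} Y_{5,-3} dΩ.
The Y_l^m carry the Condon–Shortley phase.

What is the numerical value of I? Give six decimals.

-0.196426

m-sum 0 ✓  L=10 even ✓  3≤5≤5 ✓
Π(2lᵢ+1) = 3×9×11 = 297
triangle coeff Δ(1,4,5) = 1/495
Σ_t [0,0]: t=0:+1/576 = 1/576
(3j)²=5/99 [(1 4 5; 0 0 0)], sign=-1
Σ_t [0,0]: t=0:+1/5040 = 1/5040
(3j)²=16/495 [(1 4 5; 0 3 -3)], sign=+1
⇒ 4πI² = 16/33
I = (-1)√(16/33/(4π)) = -0.19642560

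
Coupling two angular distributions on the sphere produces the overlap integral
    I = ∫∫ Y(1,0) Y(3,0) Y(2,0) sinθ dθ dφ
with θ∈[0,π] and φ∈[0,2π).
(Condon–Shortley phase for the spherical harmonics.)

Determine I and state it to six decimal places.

m-sum 0 ✓  L=6 even ✓  2≤2≤4 ✓
Π(2lᵢ+1) = 3×7×5 = 105
triangle coeff Δ(1,3,2) = 1/105
Σ_t [1,1]: t=1:−1/4 = -1/4
(3j)²=3/35 [(1 3 2; 0 0 0)], sign=-1
(m-triple is (0,0,0) — same symbol as above.)
⇒ 4πI² = 27/35
I = (+1)√(27/35/(4π)) = 0.24776670

0.247767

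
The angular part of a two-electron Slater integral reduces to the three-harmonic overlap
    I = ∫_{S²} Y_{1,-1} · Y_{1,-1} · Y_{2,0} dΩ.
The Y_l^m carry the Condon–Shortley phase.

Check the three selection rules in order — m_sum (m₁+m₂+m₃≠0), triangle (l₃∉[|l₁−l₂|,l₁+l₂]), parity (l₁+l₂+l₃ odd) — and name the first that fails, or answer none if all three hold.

Σmᵢ = -2  ✗
l₃∈[|l₁−l₂|,l₁+l₂]=[0,2], have l₃=2
Σlᵢ = 4 ⇒ even

m_sum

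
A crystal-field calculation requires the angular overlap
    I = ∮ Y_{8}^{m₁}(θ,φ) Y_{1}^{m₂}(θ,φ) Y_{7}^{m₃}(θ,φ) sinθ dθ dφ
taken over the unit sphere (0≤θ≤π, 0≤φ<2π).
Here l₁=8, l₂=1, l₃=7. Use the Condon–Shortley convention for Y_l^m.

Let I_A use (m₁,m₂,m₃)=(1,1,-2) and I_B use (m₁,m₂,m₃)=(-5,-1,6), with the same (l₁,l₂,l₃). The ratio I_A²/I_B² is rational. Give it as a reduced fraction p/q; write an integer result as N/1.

7/1

Shared (l₁,l₂,l₃)=(8,1,7): N and (l;000)² cancel in I_A²/I_B².
A: Δ = 2!·14!·0!/17! = 1/2040; Racah Σ t=2..2: t=2:+1/87091200 = 1/87091200; ⇒ 3j(8 1 7; 1 1 -2)² = 7/680, sgn -1
B: Δ = 2!·14!·0!/17! = 1/2040; Racah Σ t=0..0: t=0:+1/12454041600 = 1/12454041600; ⇒ 3j(8 1 7; -5 -1 6)² = 1/680, sgn -1
I_A²/I_B² = (7/680)/(1/680) = 7/1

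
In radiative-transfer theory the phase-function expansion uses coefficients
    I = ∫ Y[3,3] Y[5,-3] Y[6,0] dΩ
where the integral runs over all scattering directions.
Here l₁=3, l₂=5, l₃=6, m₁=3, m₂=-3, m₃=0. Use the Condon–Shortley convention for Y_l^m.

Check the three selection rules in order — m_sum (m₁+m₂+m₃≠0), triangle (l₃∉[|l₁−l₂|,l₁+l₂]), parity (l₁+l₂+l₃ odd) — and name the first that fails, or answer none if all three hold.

azimuthal sum: 3 − 3 + 0 = 0  ✓
2 ≤ 6 ≤ 8 (triangle on l)  ✓
L = 3 + 5 + 6 = 14 (even)  ✓

none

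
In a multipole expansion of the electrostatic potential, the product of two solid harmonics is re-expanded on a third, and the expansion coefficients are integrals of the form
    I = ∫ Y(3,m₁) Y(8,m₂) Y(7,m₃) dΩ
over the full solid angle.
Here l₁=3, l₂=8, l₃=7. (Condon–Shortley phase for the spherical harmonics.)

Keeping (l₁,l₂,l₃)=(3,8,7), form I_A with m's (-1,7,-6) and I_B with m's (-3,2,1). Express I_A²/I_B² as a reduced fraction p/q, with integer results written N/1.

169/1260

Shared (l₁,l₂,l₃)=(3,8,7): N and (l;000)² cancel in I_A²/I_B².
A: Δ = 4!·2!·12!/19! = 1/5290740; Racah Σ t=3..4: t=3:−1/2874009600 t=4:+1/1916006400 = 1/5748019200; ⇒ 3j(3 8 7; -1 7 -6)² = 13/5814, sgn -1
B: Δ = 4!·2!·12!/19! = 1/5290740; Racah Σ t=4..4: t=4:+1/24883200 = 1/24883200; ⇒ 3j(3 8 7; -3 2 1)² = 70/4199, sgn +1
I_A²/I_B² = (13/5814)/(70/4199) = 169/1260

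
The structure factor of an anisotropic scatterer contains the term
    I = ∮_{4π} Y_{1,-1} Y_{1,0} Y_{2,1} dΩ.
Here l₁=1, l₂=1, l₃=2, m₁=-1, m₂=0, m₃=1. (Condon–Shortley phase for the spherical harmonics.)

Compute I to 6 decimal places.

Checks pass: Σm=0; 4 even; l₃=2∈[0,2].
(2·1+1)(2·1+1)(2·2+1) = 45
Δ: 0! 2! 2! / 5! → 1/30
sum: t=0:+1/1 = 1/1
3j²(1 1 2; 0 0 0) = Δ·Π!·Σ² = 2/15  (sign +1)
sum: t=0:+1/2 = 1/2
3j²(1 1 2; -1 0 1) = Δ·Π!·Σ² = 1/10  (sign -1)
combine: 4πI² = 45·2/15·1/10 = 3/5
take √, sign -1: I = -0.21850969

-0.218510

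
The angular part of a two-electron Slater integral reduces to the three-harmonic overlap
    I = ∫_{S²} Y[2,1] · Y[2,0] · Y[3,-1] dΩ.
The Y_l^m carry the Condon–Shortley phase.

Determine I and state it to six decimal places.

L=7 odd ⇒ parity kills the (l;000) factor ⇒ I = 0

0.000000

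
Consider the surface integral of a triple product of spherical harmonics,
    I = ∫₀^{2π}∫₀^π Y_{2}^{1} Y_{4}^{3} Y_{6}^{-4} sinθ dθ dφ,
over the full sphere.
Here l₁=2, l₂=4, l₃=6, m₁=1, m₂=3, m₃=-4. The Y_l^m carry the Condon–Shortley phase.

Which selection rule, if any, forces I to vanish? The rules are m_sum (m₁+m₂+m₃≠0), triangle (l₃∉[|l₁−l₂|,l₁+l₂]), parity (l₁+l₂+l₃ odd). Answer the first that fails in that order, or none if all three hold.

none

azimuthal sum: 1 + 3 − 4 = 0  ✓
2 ≤ 6 ≤ 6 (triangle on l)  ✓
L = 2 + 4 + 6 = 12 (even)  ✓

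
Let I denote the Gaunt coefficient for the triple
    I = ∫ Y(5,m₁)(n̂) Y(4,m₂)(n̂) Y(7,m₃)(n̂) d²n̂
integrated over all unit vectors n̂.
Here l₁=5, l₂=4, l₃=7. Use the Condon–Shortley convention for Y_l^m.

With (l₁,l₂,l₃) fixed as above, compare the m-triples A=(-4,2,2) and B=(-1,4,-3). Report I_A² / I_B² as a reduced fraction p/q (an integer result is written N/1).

l's match ⇒ only the (l;m) 3-j factors differ between A and B.
A: triangle coeff Δ(5,4,7) = 1/6126120; Σ_t [1,2]: t=1:−1/4838400 t=2:+1/483840 = 1/537600; (3j)²=2187/170170 [(5 4 7; -4 2 2)], sign=-1
B: triangle coeff Δ(5,4,7) = 1/6126120; Σ_t [2,2]: t=2:+1/829440 = 1/829440; (3j)²=35/2431 [(5 4 7; -1 4 -3)], sign=+1
I_A²/I_B² = (2187/170170)/(35/2431) = 2187/2450

2187/2450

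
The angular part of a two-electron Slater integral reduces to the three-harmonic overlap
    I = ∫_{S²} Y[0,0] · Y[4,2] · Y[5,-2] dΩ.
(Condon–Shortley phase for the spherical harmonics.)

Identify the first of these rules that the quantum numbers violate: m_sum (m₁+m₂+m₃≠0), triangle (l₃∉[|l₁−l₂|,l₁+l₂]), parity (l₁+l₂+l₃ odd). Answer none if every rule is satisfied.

triangle

azimuthal sum: 0 + 2 − 2 = 0  ✓
4 ≤ 5 ≤ 4 (triangle on l)  ✗
L = 0 + 4 + 5 = 9 (odd)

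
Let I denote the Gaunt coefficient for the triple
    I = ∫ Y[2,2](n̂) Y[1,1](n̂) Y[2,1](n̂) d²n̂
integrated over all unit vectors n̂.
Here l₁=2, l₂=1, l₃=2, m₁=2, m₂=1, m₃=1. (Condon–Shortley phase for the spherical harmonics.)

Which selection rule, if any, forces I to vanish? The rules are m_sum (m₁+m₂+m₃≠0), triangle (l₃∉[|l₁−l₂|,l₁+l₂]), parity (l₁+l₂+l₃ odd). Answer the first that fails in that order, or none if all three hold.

m₁+m₂+m₃ = 2 + 1 + 1 = 4  ✗
triangle: |2−1|=1 ≤ l₃=2 ≤ 2+1=3
parity: l₁+l₂+l₃ = 5 is odd

m_sum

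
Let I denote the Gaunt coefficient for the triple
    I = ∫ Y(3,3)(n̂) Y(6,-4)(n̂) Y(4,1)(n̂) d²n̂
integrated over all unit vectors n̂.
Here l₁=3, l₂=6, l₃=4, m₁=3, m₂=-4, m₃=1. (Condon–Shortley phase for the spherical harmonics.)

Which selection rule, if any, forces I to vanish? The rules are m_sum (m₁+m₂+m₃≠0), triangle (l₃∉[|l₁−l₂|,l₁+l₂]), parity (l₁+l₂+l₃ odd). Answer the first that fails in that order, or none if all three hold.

azimuthal sum: 3 − 4 + 1 = 0  ✓
3 ≤ 4 ≤ 9 (triangle on l)  ✓
L = 3 + 6 + 4 = 13 (odd)  ✗

parity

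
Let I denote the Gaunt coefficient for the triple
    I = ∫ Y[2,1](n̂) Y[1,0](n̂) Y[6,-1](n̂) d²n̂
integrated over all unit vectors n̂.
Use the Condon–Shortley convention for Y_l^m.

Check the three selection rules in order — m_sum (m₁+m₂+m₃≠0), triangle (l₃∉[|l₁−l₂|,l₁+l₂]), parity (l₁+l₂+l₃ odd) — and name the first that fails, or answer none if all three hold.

triangle

m₁+m₂+m₃ = 1 + 0 − 1 = 0  ✓
triangle: |2−1|=1 ≤ l₃=6 ≤ 2+1=3  ✗
parity: l₁+l₂+l₃ = 9 is odd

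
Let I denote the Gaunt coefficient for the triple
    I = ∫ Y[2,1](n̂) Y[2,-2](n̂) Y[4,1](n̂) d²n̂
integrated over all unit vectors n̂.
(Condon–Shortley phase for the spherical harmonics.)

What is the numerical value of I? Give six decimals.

Rules hold: Σm=0, L=8 even, 0≤4≤4.
N = 5·5·9 = 225
Δ = 0!·4!·4!/9! = 1/630
Racah Σ t=0..0: t=0:+1/16 = 1/16
⇒ 3j(2 2 4; 0 0 0)² = 2/35, sgn +1
Racah Σ t=0..0: t=0:+1/144 = 1/144
⇒ 3j(2 2 4; 1 -2 1)² = 1/126, sgn -1
4πI² = N·(3j₀)²·(3jₘ)² = 5/49
I = -1·√(0.102041/4π) = -0.09011188

-0.090112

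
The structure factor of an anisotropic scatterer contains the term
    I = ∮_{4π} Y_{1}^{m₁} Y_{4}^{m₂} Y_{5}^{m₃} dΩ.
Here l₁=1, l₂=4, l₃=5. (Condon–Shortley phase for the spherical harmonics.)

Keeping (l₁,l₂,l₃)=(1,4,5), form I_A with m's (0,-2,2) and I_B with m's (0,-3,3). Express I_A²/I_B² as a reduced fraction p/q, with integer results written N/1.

21/16

Same 1,4,5: normalisation and zero-m 3j drop out of the ratio.
A: Δ: 0! 2! 8! / 11! → 1/495; sum: t=0:+1/1440 = 1/1440; 3j²(1 4 5; 0 -2 2) = Δ·Π!·Σ² = 7/165  (sign -1)
B: Δ: 0! 2! 8! / 11! → 1/495; sum: t=0:+1/5040 = 1/5040; 3j²(1 4 5; 0 -3 3) = Δ·Π!·Σ² = 16/495  (sign +1)
I_A²/I_B² = (7/165)/(16/495) = 21/16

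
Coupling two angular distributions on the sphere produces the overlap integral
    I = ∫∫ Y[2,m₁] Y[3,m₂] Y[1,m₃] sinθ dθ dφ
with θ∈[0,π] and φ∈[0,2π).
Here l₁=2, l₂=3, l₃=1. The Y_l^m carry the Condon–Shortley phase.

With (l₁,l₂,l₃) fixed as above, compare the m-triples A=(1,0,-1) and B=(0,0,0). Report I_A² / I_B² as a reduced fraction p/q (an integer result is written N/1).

Shared (l₁,l₂,l₃)=(2,3,1): N and (l;000)² cancel in I_A²/I_B².
A: Δ = 4!·0!·2!/7! = 1/105; Racah Σ t=1..1: t=1:−1/12 = -1/12; ⇒ 3j(2 3 1; 1 0 -1)² = 1/35, sgn -1
B: Δ = 4!·0!·2!/7! = 1/105; Racah Σ t=2..2: t=2:+1/4 = 1/4; ⇒ 3j(2 3 1; 0 0 0)² = 3/35, sgn -1
I_A²/I_B² = (1/35)/(3/35) = 1/3

1/3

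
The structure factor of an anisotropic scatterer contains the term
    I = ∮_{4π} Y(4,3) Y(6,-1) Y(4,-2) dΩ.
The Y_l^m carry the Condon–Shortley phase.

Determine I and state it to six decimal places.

Checks pass: Σm=0; 14 even; l₃=4∈[2,10].
(2·4+1)(2·6+1)(2·4+1) = 1053
Δ: 6! 2! 6! / 15! → 1/1261260
sum: t=2:+1/4608 t=3:−1/1296 t=4:+1/4608 = -7/20736
3j²(4 6 4; 0 0 0) = Δ·Π!·Σ² = 20/1287  (sign -1)
sum: t=0:+1/86400 t=1:−1/11520 = -13/172800
3j²(4 6 4; 3 -1 -2) = Δ·Π!·Σ² = 13/660  (sign -1)
combine: 4πI² = 1053·20/1287·13/660 = 39/121
take √, sign +1: I = 0.16015286

0.160153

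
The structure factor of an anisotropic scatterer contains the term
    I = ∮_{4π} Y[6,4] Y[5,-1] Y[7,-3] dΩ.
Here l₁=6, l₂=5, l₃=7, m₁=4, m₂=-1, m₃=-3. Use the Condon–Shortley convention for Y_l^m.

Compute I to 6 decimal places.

0.058141

Rules hold: Σm=0, L=18 even, 1≤7≤11.
N = 13·11·15 = 2145
Δ = 4!·8!·6!/19! = 1/174594420
Racah Σ t=0..4: t=0:+1/4147200 t=1:−1/207360 t=2:+1/82944 t=3:−1/207360 t=4:+1/4147200 = 1/345600
⇒ 3j(6 5 7; 0 0 0)² = 420/46189, sgn -1
Racah Σ t=0..2: t=0:+1/1658880 t=1:−1/1088640 t=2:+1/7741440 = -13/69672960
⇒ 3j(6 5 7; 4 -1 -3)² = 325/149226, sgn -1
4πI² = N·(3j₀)²·(3jₘ)² = 48750/1147619
I = +1·√(0.0424793/4π) = 0.05814114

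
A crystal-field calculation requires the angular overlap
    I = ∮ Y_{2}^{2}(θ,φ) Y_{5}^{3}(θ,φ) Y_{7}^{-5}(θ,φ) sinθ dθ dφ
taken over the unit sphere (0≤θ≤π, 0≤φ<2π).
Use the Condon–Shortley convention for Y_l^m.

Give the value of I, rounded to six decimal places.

Rules hold: Σm=0, L=14 even, 3≤7≤7.
N = 5·11·15 = 825
Δ = 0!·4!·10!/15! = 1/15015
Racah Σ t=0..0: t=0:+1/57600 = 1/57600
⇒ 3j(2 5 7; 0 0 0)² = 21/715, sgn -1
Racah Σ t=0..0: t=0:+1/1935360 = 1/1935360
⇒ 3j(2 5 7; 2 3 -5)² = 3/91, sgn +1
4πI² = N·(3j₀)²·(3jₘ)² = 135/169
I = -1·√(0.798817/4π) = -0.25212656

-0.252127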